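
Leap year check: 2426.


Rules: divisible by 4 AND (not by 100 OR by 400)
2426 ÷ 4 = 606 remainder 2 → not divisible by 4
Not divisible by 4 → not a leap year

No


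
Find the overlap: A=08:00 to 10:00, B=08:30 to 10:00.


Meeting A: 480-600 (in minutes from midnight)
Meeting B: 510-600
Overlap start = max(480, 510) = 510
Overlap end = min(600, 600) = 600
Overlap = max(0, 600 - 510) = 90 min

90 minutes


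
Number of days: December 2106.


Month: December (month 12)
December has 31 days

31 days


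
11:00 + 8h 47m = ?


19:47

Start: 660 minutes from midnight
Add: 527 minutes
Total: 1187 minutes
Hours: 1187 ÷ 60 = 19 remainder 47


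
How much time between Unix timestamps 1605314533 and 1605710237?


Difference = 1605710237 - 1605314533 = 395704 seconds
In hours: 395704 / 3600 ≈ 109.9
In days: 395704 / 86400 ≈ 4.58

395704 seconds (109.9 hours / 4.58 days)


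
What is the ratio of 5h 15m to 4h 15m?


Duration 1: 315 minutes
Duration 2: 255 minutes
Ratio = 315:255
GCD = 15
Simplified = 21:17
As a decimal: 21/17 ≈ 1.24

21:17 (1.24)


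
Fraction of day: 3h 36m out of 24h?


Total minutes: 3×60 + 36 = 216
Day = 24×60 = 1440 minutes
Fraction = 216/1440 = 0.1500
As a percentage: 216/1440 × 100 = 15.00%

0.1500 (15.00%)


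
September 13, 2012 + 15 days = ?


September 28, 2012

Start: September 13, 2012
Add 15 days
September 13 + 15 = September 28, 2012


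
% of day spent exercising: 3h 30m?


14.6%

Time: 210 minutes
Day: 1440 minutes
Percentage = (210/1440) × 100 ≈ 14.6%


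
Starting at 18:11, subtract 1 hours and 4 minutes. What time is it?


17:07

Start: 1091 minutes from midnight
Subtract: 64 minutes
Remaining: 1091 - 64 = 1027
Hours: 17, Minutes: 7


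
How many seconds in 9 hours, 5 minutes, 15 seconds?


Hours: 9 × 3600 = 32400
Minutes: 5 × 60 = 300
Seconds: 15
Total = 32400 + 300 + 15 = 32715

32715 seconds


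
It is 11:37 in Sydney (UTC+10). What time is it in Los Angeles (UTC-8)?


17:37 (previous day)

Time difference = UTC-8 - UTC+10 = -18 hours
New hour = (11 -18) mod 24
= -7 mod 24 = 17
Minutes unchanged → 17:37; -7 < 0 → previous day


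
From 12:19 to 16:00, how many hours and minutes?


3h 41m

End time in minutes: 16×60 + 0 = 960
Start time in minutes: 12×60 + 19 = 739
Difference = 960 - 739 = 221 minutes
= 3 hours 41 minutes


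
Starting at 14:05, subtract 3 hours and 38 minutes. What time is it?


Start: 845 minutes from midnight
Subtract: 218 minutes
Remaining: 845 - 218 = 627
Hours: 10, Minutes: 27

10:27


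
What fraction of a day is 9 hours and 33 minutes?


Total minutes: 9×60 + 33 = 573
Day = 24×60 = 1440 minutes
Fraction = 573/1440 ≈ 0.3979
As a percentage: 573/1440 × 100 ≈ 39.79%

0.3979 (39.79%)


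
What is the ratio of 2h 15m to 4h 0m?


Duration 1: 135 minutes
Duration 2: 240 minutes
Ratio = 135:240
GCD = 15
Simplified = 9:16
As a decimal: 9/16 ≈ 0.56

9:16 (0.56)


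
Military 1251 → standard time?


12:51 PM

Hour: 12
12 → 12 PM (noon)


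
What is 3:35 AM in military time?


03:35

Input: 3:35 AM
AM hour stays: 3


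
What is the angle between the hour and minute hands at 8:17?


Hour hand = 8×30 + 17×0.5 = 248.5°
Minute hand = 17×6 = 102°
Difference = |248.5 - 102| = 146.5°

146.5°


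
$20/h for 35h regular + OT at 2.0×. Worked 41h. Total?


Regular: 35h × $20 = $700.00
Overtime: 41 - 35 = 6h
OT pay: 6h × $20 × 2.0 = $240.00
Total = $700.00 + $240.00 = $940.00

$940.00


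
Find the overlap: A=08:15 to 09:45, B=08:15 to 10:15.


90 minutes

Meeting A: 495-585 (in minutes from midnight)
Meeting B: 495-615
Overlap start = max(495, 495) = 495
Overlap end = min(585, 615) = 585
Overlap = max(0, 585 - 495) = 90 min


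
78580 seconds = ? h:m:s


Hours: 78580 ÷ 3600 = 21 remainder 2980
Minutes: 2980 ÷ 60 = 49 remainder 40
Seconds: 40

21h 49m 40s


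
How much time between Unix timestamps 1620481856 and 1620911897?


Difference = 1620911897 - 1620481856 = 430041 seconds
In hours: 430041 / 3600 ≈ 119.5
In days: 430041 / 86400 ≈ 4.98

430041 seconds (119.5 hours / 4.98 days)


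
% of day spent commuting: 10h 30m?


43.8%

Time: 630 minutes
Day: 1440 minutes
Percentage = (630/1440) × 100 ≈ 43.8%


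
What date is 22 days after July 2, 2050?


July 24, 2050

Start: July 2, 2050
Add 22 days
July 2 + 22 = July 24, 2050


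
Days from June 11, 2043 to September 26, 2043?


From June 11, 2043 to September 26, 2043
Rest of June 2043: 30 - 11 = 19
Full months: July 31, August 31
Days into September 2043: 26
Total = 19 + 31 + 31 + 26 = 107 days

107 days


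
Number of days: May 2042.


31 days

Month: May (month 5)
May has 31 days


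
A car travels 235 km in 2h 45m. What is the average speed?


85.5 km/h

Distance: 235 km
Time: 2h 45m = 165 min = 165/60 = 11/4 hours
Speed = 235 ÷ (11/4) = 235 × 4 / 11 = 940/11 ≈ 85.5 km/h


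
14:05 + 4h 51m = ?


Start: 845 minutes from midnight
Add: 291 minutes
Total: 1136 minutes
Hours: 1136 ÷ 60 = 18 remainder 56

18:56


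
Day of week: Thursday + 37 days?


Start: Thursday (index 3)
(3 + 37) mod 7
= 40 mod 7
= 5
Index 5 → Saturday

Saturday


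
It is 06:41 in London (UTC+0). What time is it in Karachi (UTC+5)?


Time difference = UTC+5 - UTC+0 = +5 hours
New hour = (6 + 5) mod 24
= 11 mod 24 = 11
Minutes unchanged → 11:41

11:41


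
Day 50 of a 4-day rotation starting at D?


Shifts: A, B, C, D
Start: D (index 3)
Day 50: (3 + 50 - 1) mod 4
= 52 mod 4
= 0
Index 0 → shift A

Shift A


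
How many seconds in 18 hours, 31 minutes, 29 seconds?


66689 seconds

Hours: 18 × 3600 = 64800
Minutes: 31 × 60 = 1860
Seconds: 29
Total = 64800 + 1860 + 29 = 66689


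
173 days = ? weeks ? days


Weeks: 173 ÷ 7 = 24 remainder 5

24 weeks 5 days


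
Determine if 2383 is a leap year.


No

Rules: divisible by 4 AND (not by 100 OR by 400)
2383 ÷ 4 = 595 remainder 3 → not divisible by 4
Not divisible by 4 → not a leap year


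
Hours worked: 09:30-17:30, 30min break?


Total time = (17×60+30) - (9×60+30)
= 1050 - 570 = 480 min
Minus break: 480 - 30 = 450 min
= 7h 30m

7h 30m (450 minutes)


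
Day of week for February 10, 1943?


Zeller's congruence:
q=10, m=14, k=42, j=19
h = (10 + ⌊13×15/5⌋ + 42 + ⌊42/4⌋ + ⌊19/4⌋ - 2×19) mod 7
= (10 + 39 + 42 + 10 + 4 - 38) mod 7
= 67 mod 7 = 4
h=4 → Wednesday

Wednesday


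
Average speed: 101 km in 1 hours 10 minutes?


86.6 km/h

Distance: 101 km
Time: 1h 10m = 70 min = 70/60 = 7/6 hours
Speed = 101 ÷ (7/6) = 101 × 6 / 7 = 606/7 ≈ 86.6 km/h


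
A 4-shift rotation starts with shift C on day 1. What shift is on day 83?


Shifts: A, B, C, D
Start: C (index 2)
Day 83: (2 + 83 - 1) mod 4
= 84 mod 4
= 0
Index 0 → shift A

Shift A


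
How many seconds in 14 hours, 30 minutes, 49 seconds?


52249 seconds

Hours: 14 × 3600 = 50400
Minutes: 30 × 60 = 1800
Seconds: 49
Total = 50400 + 1800 + 49 = 52249


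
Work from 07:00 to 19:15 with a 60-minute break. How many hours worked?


Total time = (19×60+15) - (7×60+0)
= 1155 - 420 = 735 min
Minus break: 735 - 60 = 675 min
= 11h 15m

11h 15m (675 minutes)


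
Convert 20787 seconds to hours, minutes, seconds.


5h 46m 27s

Hours: 20787 ÷ 3600 = 5 remainder 2787
Minutes: 2787 ÷ 60 = 46 remainder 27
Seconds: 27


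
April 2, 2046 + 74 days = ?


Start: April 2, 2046
Add 74 days
April 2 → May 1: 30 - 2 + 1 = 29 days (74 - 29 = 45 left)
May 1 → June 1: 31 - 1 + 1 = 31 days (45 - 31 = 14 left)
June 1 + 14 = June 15, 2046

June 15, 2046


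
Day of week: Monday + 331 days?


Wednesday

Start: Monday (index 0)
(0 + 331) mod 7
= 331 mod 7
= 2
Index 2 → Wednesday


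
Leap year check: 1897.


No

Rules: divisible by 4 AND (not by 100 OR by 400)
1897 ÷ 4 = 474 remainder 1 → not divisible by 4
Not divisible by 4 → not a leap year


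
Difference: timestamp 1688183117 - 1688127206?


55911 seconds (15.5 hours / 0.65 days)

Difference = 1688183117 - 1688127206 = 55911 seconds
In hours: 55911 / 3600 ≈ 15.5
In days: 55911 / 86400 ≈ 0.65


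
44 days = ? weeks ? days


6 weeks 2 days

Weeks: 44 ÷ 7 = 6 remainder 2


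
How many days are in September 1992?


30 days

Month: September (month 9)
September has 30 days


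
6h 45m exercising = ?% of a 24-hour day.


Time: 405 minutes
Day: 1440 minutes
Percentage = (405/1440) × 100 ≈ 28.1%

28.1%


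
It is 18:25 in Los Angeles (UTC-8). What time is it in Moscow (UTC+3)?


Time difference = UTC+3 - UTC-8 = +11 hours
New hour = (18 + 11) mod 24
= 29 mod 24 = 5
Minutes unchanged → 05:25; 29 ≥ 24 → next day

05:25 (next day)


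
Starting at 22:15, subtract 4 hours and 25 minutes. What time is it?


17:50

Start: 1335 minutes from midnight
Subtract: 265 minutes
Remaining: 1335 - 265 = 1070
Hours: 17, Minutes: 50


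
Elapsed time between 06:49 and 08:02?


1h 13m

End time in minutes: 8×60 + 2 = 482
Start time in minutes: 6×60 + 49 = 409
Difference = 482 - 409 = 73 minutes
= 1 hours 13 minutes


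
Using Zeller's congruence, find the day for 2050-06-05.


Sunday

Zeller's congruence:
q=5, m=6, k=50, j=20
h = (5 + ⌊13×7/5⌋ + 50 + ⌊50/4⌋ + ⌊20/4⌋ - 2×20) mod 7
= (5 + 18 + 50 + 12 + 5 - 40) mod 7
= 50 mod 7 = 1
h=1 → Sunday


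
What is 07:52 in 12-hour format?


7:52 AM

Hour: 7
7 < 12 → AM


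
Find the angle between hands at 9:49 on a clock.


0.5°

Hour hand = 9×30 + 49×0.5 = 294.5°
Minute hand = 49×6 = 294°
Difference = |294.5 - 294| = 0.5°


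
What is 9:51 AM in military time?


09:51

Input: 9:51 AM
AM hour stays: 9


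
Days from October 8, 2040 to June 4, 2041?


From October 8, 2040 to June 4, 2041
Rest of October 2040: 31 - 8 = 23
Full months: November 30, December 31, January 31, February 2041 28, March 31, April 30, May 31
Days into June 2041: 4
Total = 23 + 30 + 31 + 31 + 28 + 31 + 30 + 31 + 4 = 239 days

239 days


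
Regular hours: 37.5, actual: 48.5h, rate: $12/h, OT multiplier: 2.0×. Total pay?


Regular: 37.5h × $12 = $450.00
Overtime: 48.5 - 37.5 = 11.0h
OT pay: 11.0h × $12 × 2.0 = $264.00
Total = $450.00 + $264.00 = $714.00

$714.00


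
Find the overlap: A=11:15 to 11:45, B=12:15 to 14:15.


Meeting A: 675-705 (in minutes from midnight)
Meeting B: 735-855
Overlap start = max(675, 735) = 735
Overlap end = min(705, 855) = 705
Overlap = max(0, 705 - 735) = 0 min

0 minutes


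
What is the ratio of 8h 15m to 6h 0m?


Duration 1: 495 minutes
Duration 2: 360 minutes
Ratio = 495:360
GCD = 45
Simplified = 11:8
As a decimal: 11/8 ≈ 1.38

11:8 (1.38)


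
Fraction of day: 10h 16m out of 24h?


0.4278 (42.78%)

Total minutes: 10×60 + 16 = 616
Day = 24×60 = 1440 minutes
Fraction = 616/1440 ≈ 0.4278
As a percentage: 616/1440 × 100 ≈ 42.78%


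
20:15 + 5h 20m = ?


01:35 (next day)

Start: 1215 minutes from midnight
Add: 320 minutes
Total: 1535 minutes
Hours: 1535 ÷ 60 = 25 remainder 35
25 ≥ 24 → 25 - 24 = 1 (next day)


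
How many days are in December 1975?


Month: December (month 12)
December has 31 days

31 days


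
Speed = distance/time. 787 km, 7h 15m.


Distance: 787 km
Time: 7h 15m = 435 min = 435/60 = 29/4 hours
Speed = 787 ÷ (29/4) = 787 × 4 / 29 = 3148/29 ≈ 108.6 km/h

108.6 km/h


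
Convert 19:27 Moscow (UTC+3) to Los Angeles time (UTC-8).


Time difference = UTC-8 - UTC+3 = -11 hours
New hour = (19 -11) mod 24
= 8 mod 24 = 8
Minutes unchanged → 08:27

08:27


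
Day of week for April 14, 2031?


Monday

Zeller's congruence:
q=14, m=4, k=31, j=20
h = (14 + ⌊13×5/5⌋ + 31 + ⌊31/4⌋ + ⌊20/4⌋ - 2×20) mod 7
= (14 + 13 + 31 + 7 + 5 - 40) mod 7
= 30 mod 7 = 2
h=2 → Monday


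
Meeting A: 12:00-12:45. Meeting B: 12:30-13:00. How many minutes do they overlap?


15 minutes

Meeting A: 720-765 (in minutes from midnight)
Meeting B: 750-780
Overlap start = max(720, 750) = 750
Overlap end = min(765, 780) = 765
Overlap = max(0, 765 - 750) = 15 min


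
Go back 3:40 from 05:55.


02:15

Start: 355 minutes from midnight
Subtract: 220 minutes
Remaining: 355 - 220 = 135
Hours: 2, Minutes: 15


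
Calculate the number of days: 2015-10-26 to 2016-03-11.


137 days

From October 26, 2015 to March 11, 2016
Rest of October 2015: 31 - 26 = 5
Full months: November 30, December 31, January 31, February 2016 29
Days into March 2016: 11
Total = 5 + 30 + 31 + 31 + 29 + 11 = 137 days


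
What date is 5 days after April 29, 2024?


Start: April 29, 2024
Add 5 days
April 29 → May 1: 30 - 29 + 1 = 2 days (5 - 2 = 3 left)
May 1 + 3 = May 4, 2024

May 4, 2024


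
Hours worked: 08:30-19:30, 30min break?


Total time = (19×60+30) - (8×60+30)
= 1170 - 510 = 660 min
Minus break: 660 - 30 = 630 min
= 10h 30m

10h 30m (630 minutes)


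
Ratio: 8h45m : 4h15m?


35:17 (2.06)

Duration 1: 525 minutes
Duration 2: 255 minutes
Ratio = 525:255
GCD = 15
Simplified = 35:17
As a decimal: 35/17 ≈ 2.06


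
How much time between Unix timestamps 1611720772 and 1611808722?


87950 seconds (24.4 hours / 1.02 days)

Difference = 1611808722 - 1611720772 = 87950 seconds
In hours: 87950 / 3600 ≈ 24.4
In days: 87950 / 86400 ≈ 1.02


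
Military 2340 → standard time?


11:40 PM

Hour: 23
23 - 12 = 11 → PM


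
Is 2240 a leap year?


Yes

Rules: divisible by 4 AND (not by 100 OR by 400)
2240 ÷ 4 = 560 exactly → divisible by 4
2240 ÷ 100 = 22 remainder 40 → not divisible by 100
Divisible by 4 but not by 100 → leap year


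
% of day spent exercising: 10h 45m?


Time: 645 minutes
Day: 1440 minutes
Percentage = (645/1440) × 100 ≈ 44.8%

44.8%


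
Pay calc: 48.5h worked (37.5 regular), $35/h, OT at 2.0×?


Regular: 37.5h × $35 = $1312.50
Overtime: 48.5 - 37.5 = 11.0h
OT pay: 11.0h × $35 × 2.0 = $770.00
Total = $1312.50 + $770.00 = $2082.50

$2082.50


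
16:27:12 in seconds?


Hours: 16 × 3600 = 57600
Minutes: 27 × 60 = 1620
Seconds: 12
Total = 57600 + 1620 + 12 = 59232

59232 seconds


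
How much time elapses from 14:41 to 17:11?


2h 30m

End time in minutes: 17×60 + 11 = 1031
Start time in minutes: 14×60 + 41 = 881
Difference = 1031 - 881 = 150 minutes
= 2 hours 30 minutes


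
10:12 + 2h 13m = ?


12:25

Start: 612 minutes from midnight
Add: 133 minutes
Total: 745 minutes
Hours: 745 ÷ 60 = 12 remainder 25


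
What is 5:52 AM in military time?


Input: 5:52 AM
AM hour stays: 5

05:52


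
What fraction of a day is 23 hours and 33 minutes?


Total minutes: 23×60 + 33 = 1413
Day = 24×60 = 1440 minutes
Fraction = 1413/1440 ≈ 0.9813
As a percentage: 1413/1440 × 100 ≈ 98.13%

0.9813 (98.13%)


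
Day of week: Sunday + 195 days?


Saturday

Start: Sunday (index 6)
(6 + 195) mod 7
= 201 mod 7
= 5
Index 5 → Saturday


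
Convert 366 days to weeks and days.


52 weeks 2 days

Weeks: 366 ÷ 7 = 52 remainder 2


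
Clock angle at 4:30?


45.0°

Hour hand = 4×30 + 30×0.5 = 135.0°
Minute hand = 30×6 = 180°
Difference = |135.0 - 180| = 45.0°


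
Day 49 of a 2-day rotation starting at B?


Shifts: A, B
Start: B (index 1)
Day 49: (1 + 49 - 1) mod 2
= 49 mod 2
= 1
Index 1 → shift B

Shift B


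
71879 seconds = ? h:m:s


Hours: 71879 ÷ 3600 = 19 remainder 3479
Minutes: 3479 ÷ 60 = 57 remainder 59
Seconds: 59

19h 57m 59s


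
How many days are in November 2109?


Month: November (month 11)
November has 30 days

30 days


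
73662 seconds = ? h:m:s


Hours: 73662 ÷ 3600 = 20 remainder 1662
Minutes: 1662 ÷ 60 = 27 remainder 42
Seconds: 42

20h 27m 42s


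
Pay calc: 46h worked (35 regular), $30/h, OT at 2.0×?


$1710.00

Regular: 35h × $30 = $1050.00
Overtime: 46 - 35 = 11h
OT pay: 11h × $30 × 2.0 = $660.00
Total = $1050.00 + $660.00 = $1710.00


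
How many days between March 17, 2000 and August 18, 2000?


From March 17, 2000 to August 18, 2000
Rest of March 2000: 31 - 17 = 14
Full months: April 30, May 31, June 30, July 31
Days into August 2000: 18
Total = 14 + 30 + 31 + 30 + 31 + 18 = 154 days

154 days


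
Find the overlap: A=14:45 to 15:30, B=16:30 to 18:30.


0 minutes

Meeting A: 885-930 (in minutes from midnight)
Meeting B: 990-1110
Overlap start = max(885, 990) = 990
Overlap end = min(930, 1110) = 930
Overlap = max(0, 930 - 990) = 0 min


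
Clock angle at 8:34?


53.0°

Hour hand = 8×30 + 34×0.5 = 257.0°
Minute hand = 34×6 = 204°
Difference = |257.0 - 204| = 53.0°


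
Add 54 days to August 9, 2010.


Start: August 9, 2010
Add 54 days
August 9 → September 1: 31 - 9 + 1 = 23 days (54 - 23 = 31 left)
September 1 → October 1: 30 - 1 + 1 = 30 days (31 - 30 = 1 left)
October 1 + 1 = October 2, 2010

October 2, 2010


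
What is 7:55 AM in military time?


07:55

Input: 7:55 AM
AM hour stays: 7


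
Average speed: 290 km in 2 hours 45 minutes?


105.5 km/h

Distance: 290 km
Time: 2h 45m = 165 min = 165/60 = 11/4 hours
Speed = 290 ÷ (11/4) = 290 × 4 / 11 = 1160/11 ≈ 105.5 km/h


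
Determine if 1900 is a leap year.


No

Rules: divisible by 4 AND (not by 100 OR by 400)
1900 ÷ 4 = 475 exactly → divisible by 4
1900 ÷ 100 = 19 exactly → divisible by 100
1900 ÷ 400 = 4 remainder 300 → not divisible by 400
Divisible by 100 but not by 400 → not a leap year


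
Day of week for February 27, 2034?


Monday

Zeller's congruence:
q=27, m=14, k=33, j=20
h = (27 + ⌊13×15/5⌋ + 33 + ⌊33/4⌋ + ⌊20/4⌋ - 2×20) mod 7
= (27 + 39 + 33 + 8 + 5 - 40) mod 7
= 72 mod 7 = 2
h=2 → Monday


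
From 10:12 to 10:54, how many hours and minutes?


0h 42m

End time in minutes: 10×60 + 54 = 654
Start time in minutes: 10×60 + 12 = 612
Difference = 654 - 612 = 42 minutes
= 0 hours 42 minutes


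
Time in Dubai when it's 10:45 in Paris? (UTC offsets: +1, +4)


13:45

Time difference = UTC+4 - UTC+1 = +3 hours
New hour = (10 + 3) mod 24
= 13 mod 24 = 13
Minutes unchanged → 13:45


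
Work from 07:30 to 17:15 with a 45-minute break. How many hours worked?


9h 0m (540 minutes)

Total time = (17×60+15) - (7×60+30)
= 1035 - 450 = 585 min
Minus break: 585 - 45 = 540 min
= 9h 0m


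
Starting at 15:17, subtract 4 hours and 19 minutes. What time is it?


Start: 917 minutes from midnight
Subtract: 259 minutes
Remaining: 917 - 259 = 658
Hours: 10, Minutes: 58

10:58


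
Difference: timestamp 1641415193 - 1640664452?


Difference = 1641415193 - 1640664452 = 750741 seconds
In hours: 750741 / 3600 ≈ 208.5
In days: 750741 / 86400 ≈ 8.69

750741 seconds (208.5 hours / 8.69 days)


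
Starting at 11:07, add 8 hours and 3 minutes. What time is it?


Start: 667 minutes from midnight
Add: 483 minutes
Total: 1150 minutes
Hours: 1150 ÷ 60 = 19 remainder 10

19:10


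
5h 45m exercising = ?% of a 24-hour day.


Time: 345 minutes
Day: 1440 minutes
Percentage = (345/1440) × 100 ≈ 24.0%

24.0%


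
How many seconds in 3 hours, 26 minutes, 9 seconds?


12369 seconds

Hours: 3 × 3600 = 10800
Minutes: 26 × 60 = 1560
Seconds: 9
Total = 10800 + 1560 + 9 = 12369


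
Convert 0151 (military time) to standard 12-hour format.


1:51 AM

Hour: 1
1 < 12 → AM


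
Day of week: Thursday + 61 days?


Start: Thursday (index 3)
(3 + 61) mod 7
= 64 mod 7
= 1
Index 1 → Tuesday

Tuesday


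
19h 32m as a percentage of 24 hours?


0.8139 (81.39%)

Total minutes: 19×60 + 32 = 1172
Day = 24×60 = 1440 minutes
Fraction = 1172/1440 ≈ 0.8139
As a percentage: 1172/1440 × 100 ≈ 81.39%


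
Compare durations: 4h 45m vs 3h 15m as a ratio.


19:13 (1.46)

Duration 1: 285 minutes
Duration 2: 195 minutes
Ratio = 285:195
GCD = 15
Simplified = 19:13
As a decimal: 19/13 ≈ 1.46


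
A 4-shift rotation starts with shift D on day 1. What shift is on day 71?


Shift B

Shifts: A, B, C, D
Start: D (index 3)
Day 71: (3 + 71 - 1) mod 4
= 73 mod 4
= 1
Index 1 → shift B


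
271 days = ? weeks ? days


38 weeks 5 days

Weeks: 271 ÷ 7 = 38 remainder 5


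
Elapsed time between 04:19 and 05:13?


End time in minutes: 5×60 + 13 = 313
Start time in minutes: 4×60 + 19 = 259
Difference = 313 - 259 = 54 minutes
= 0 hours 54 minutes

0h 54m


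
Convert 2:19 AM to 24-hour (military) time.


02:19

Input: 2:19 AM
AM hour stays: 2


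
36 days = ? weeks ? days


Weeks: 36 ÷ 7 = 5 remainder 1

5 weeks 1 days


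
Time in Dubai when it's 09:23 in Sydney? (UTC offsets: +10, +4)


03:23

Time difference = UTC+4 - UTC+10 = -6 hours
New hour = (9 -6) mod 24
= 3 mod 24 = 3
Minutes unchanged → 03:23


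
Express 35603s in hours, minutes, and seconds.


Hours: 35603 ÷ 3600 = 9 remainder 3203
Minutes: 3203 ÷ 60 = 53 remainder 23
Seconds: 23

9h 53m 23s


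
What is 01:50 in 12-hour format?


Hour: 1
1 < 12 → AM

1:50 AM


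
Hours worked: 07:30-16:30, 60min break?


Total time = (16×60+30) - (7×60+30)
= 990 - 450 = 540 min
Minus break: 540 - 60 = 480 min
= 8h 0m

8h 0m (480 minutes)


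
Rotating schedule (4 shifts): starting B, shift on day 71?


Shift D

Shifts: A, B, C, D
Start: B (index 1)
Day 71: (1 + 71 - 1) mod 4
= 71 mod 4
= 3
Index 3 → shift D


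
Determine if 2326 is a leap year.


No

Rules: divisible by 4 AND (not by 100 OR by 400)
2326 ÷ 4 = 581 remainder 2 → not divisible by 4
Not divisible by 4 → not a leap year


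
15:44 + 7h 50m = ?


23:34

Start: 944 minutes from midnight
Add: 470 minutes
Total: 1414 minutes
Hours: 1414 ÷ 60 = 23 remainder 34


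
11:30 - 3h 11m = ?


Start: 690 minutes from midnight
Subtract: 191 minutes
Remaining: 690 - 191 = 499
Hours: 8, Minutes: 19

08:19


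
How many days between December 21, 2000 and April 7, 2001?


From December 21, 2000 to April 7, 2001
Rest of December 2000: 31 - 21 = 10
Full months: January 31, February 2001 28, March 31
Days into April 2001: 7
Total = 10 + 31 + 28 + 31 + 7 = 107 days

107 days


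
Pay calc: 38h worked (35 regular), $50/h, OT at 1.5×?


$1975.00

Regular: 35h × $50 = $1750.00
Overtime: 38 - 35 = 3h
OT pay: 3h × $50 × 1.5 = $225.00
Total = $1750.00 + $225.00 = $1975.00


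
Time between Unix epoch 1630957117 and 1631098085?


140968 seconds (39.2 hours / 1.63 days)

Difference = 1631098085 - 1630957117 = 140968 seconds
In hours: 140968 / 3600 ≈ 39.2
In days: 140968 / 86400 ≈ 1.63


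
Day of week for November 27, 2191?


Sunday

Zeller's congruence:
q=27, m=11, k=91, j=21
h = (27 + ⌊13×12/5⌋ + 91 + ⌊91/4⌋ + ⌊21/4⌋ - 2×21) mod 7
= (27 + 31 + 91 + 22 + 5 - 42) mod 7
= 134 mod 7 = 1
h=1 → Sunday


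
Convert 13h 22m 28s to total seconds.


48148 seconds

Hours: 13 × 3600 = 46800
Minutes: 22 × 60 = 1320
Seconds: 28
Total = 46800 + 1320 + 28 = 48148


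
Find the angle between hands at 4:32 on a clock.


Hour hand = 4×30 + 32×0.5 = 136.0°
Minute hand = 32×6 = 192°
Difference = |136.0 - 192| = 56.0°

56.0°


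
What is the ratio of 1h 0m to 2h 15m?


4:9 (0.44)

Duration 1: 60 minutes
Duration 2: 135 minutes
Ratio = 60:135
GCD = 15
Simplified = 4:9
As a decimal: 4/9 ≈ 0.44


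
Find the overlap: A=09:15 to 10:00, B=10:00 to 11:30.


Meeting A: 555-600 (in minutes from midnight)
Meeting B: 600-690
Overlap start = max(555, 600) = 600
Overlap end = min(600, 690) = 600
Overlap = max(0, 600 - 600) = 0 min

0 minutes


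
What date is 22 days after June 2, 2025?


Start: June 2, 2025
Add 22 days
June 2 + 22 = June 24, 2025

June 24, 2025


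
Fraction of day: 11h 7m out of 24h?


0.4632 (46.32%)

Total minutes: 11×60 + 7 = 667
Day = 24×60 = 1440 minutes
Fraction = 667/1440 ≈ 0.4632
As a percentage: 667/1440 × 100 ≈ 46.32%


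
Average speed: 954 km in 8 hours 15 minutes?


Distance: 954 km
Time: 8h 15m = 495 min = 495/60 = 33/4 hours
Speed = 954 ÷ (33/4) = 954 × 4 / 33 = 3816/33 ≈ 115.6 km/h

115.6 km/h


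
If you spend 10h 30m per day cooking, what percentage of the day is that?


43.8%

Time: 630 minutes
Day: 1440 minutes
Percentage = (630/1440) × 100 ≈ 43.8%


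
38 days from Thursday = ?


Sunday

Start: Thursday (index 3)
(3 + 38) mod 7
= 41 mod 7
= 6
Index 6 → Sunday


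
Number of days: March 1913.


Month: March (month 3)
March has 31 days

31 days


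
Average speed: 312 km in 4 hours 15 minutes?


Distance: 312 km
Time: 4h 15m = 255 min = 255/60 = 17/4 hours
Speed = 312 ÷ (17/4) = 312 × 4 / 17 = 1248/17 ≈ 73.4 km/h

73.4 km/h


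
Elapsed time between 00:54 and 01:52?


0h 58m

End time in minutes: 1×60 + 52 = 112
Start time in minutes: 0×60 + 54 = 54
Difference = 112 - 54 = 58 minutes
= 0 hours 58 minutes


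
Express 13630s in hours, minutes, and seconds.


Hours: 13630 ÷ 3600 = 3 remainder 2830
Minutes: 2830 ÷ 60 = 47 remainder 10
Seconds: 10

3h 47m 10s


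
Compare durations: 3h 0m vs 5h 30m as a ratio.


Duration 1: 180 minutes
Duration 2: 330 minutes
Ratio = 180:330
GCD = 30
Simplified = 6:11
As a decimal: 6/11 ≈ 0.55

6:11 (0.55)


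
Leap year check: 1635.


Rules: divisible by 4 AND (not by 100 OR by 400)
1635 ÷ 4 = 408 remainder 3 → not divisible by 4
Not divisible by 4 → not a leap year

No


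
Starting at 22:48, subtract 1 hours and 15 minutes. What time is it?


Start: 1368 minutes from midnight
Subtract: 75 minutes
Remaining: 1368 - 75 = 1293
Hours: 21, Minutes: 33

21:33


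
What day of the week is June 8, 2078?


Zeller's congruence:
q=8, m=6, k=78, j=20
h = (8 + ⌊13×7/5⌋ + 78 + ⌊78/4⌋ + ⌊20/4⌋ - 2×20) mod 7
= (8 + 18 + 78 + 19 + 5 - 40) mod 7
= 88 mod 7 = 4
h=4 → Wednesday

Wednesday


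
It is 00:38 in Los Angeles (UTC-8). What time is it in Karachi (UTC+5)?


Time difference = UTC+5 - UTC-8 = +13 hours
New hour = (0 + 13) mod 24
= 13 mod 24 = 13
Minutes unchanged → 13:38

13:38


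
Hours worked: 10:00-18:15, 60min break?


Total time = (18×60+15) - (10×60+0)
= 1095 - 600 = 495 min
Minus break: 495 - 60 = 435 min
= 7h 15m

7h 15m (435 minutes)


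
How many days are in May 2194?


Month: May (month 5)
May has 31 days

31 days


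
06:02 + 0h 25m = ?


Start: 362 minutes from midnight
Add: 25 minutes
Total: 387 minutes
Hours: 387 ÷ 60 = 6 remainder 27

06:27


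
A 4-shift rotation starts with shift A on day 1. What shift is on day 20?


Shift D

Shifts: A, B, C, D
Start: A (index 0)
Day 20: (0 + 20 - 1) mod 4
= 19 mod 4
= 3
Index 3 → shift D


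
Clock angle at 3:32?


86.0°

Hour hand = 3×30 + 32×0.5 = 106.0°
Minute hand = 32×6 = 192°
Difference = |106.0 - 192| = 86.0°


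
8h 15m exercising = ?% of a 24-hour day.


34.4%

Time: 495 minutes
Day: 1440 minutes
Percentage = (495/1440) × 100 ≈ 34.4%


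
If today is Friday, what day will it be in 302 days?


Saturday

Start: Friday (index 4)
(4 + 302) mod 7
= 306 mod 7
= 5
Index 5 → Saturday


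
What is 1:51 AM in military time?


01:51

Input: 1:51 AM
AM hour stays: 1


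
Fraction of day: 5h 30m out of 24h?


Total minutes: 5×60 + 30 = 330
Day = 24×60 = 1440 minutes
Fraction = 330/1440 ≈ 0.2292
As a percentage: 330/1440 × 100 ≈ 22.92%

0.2292 (22.92%)


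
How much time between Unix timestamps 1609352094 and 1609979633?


627539 seconds (174.3 hours / 7.26 days)

Difference = 1609979633 - 1609352094 = 627539 seconds
In hours: 627539 / 3600 ≈ 174.3
In days: 627539 / 86400 ≈ 7.26


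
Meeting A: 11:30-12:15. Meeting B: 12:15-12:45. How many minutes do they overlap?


Meeting A: 690-735 (in minutes from midnight)
Meeting B: 735-765
Overlap start = max(690, 735) = 735
Overlap end = min(735, 765) = 735
Overlap = max(0, 735 - 735) = 0 min

0 minutes


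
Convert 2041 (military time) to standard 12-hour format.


8:41 PM

Hour: 20
20 - 12 = 8 → PM


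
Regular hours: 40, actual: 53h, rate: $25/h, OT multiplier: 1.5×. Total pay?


Regular: 40h × $25 = $1000.00
Overtime: 53 - 40 = 13h
OT pay: 13h × $25 × 1.5 = $487.50
Total = $1000.00 + $487.50 = $1487.50

$1487.50


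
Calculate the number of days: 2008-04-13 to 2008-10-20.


190 days

From April 13, 2008 to October 20, 2008
Rest of April 2008: 30 - 13 = 17
Full months: May 31, June 30, July 31, August 31, September 30
Days into October 2008: 20
Total = 17 + 31 + 30 + 31 + 31 + 30 + 20 = 190 days


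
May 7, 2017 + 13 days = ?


Start: May 7, 2017
Add 13 days
May 7 + 13 = May 20, 2017

May 20, 2017


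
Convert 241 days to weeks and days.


Weeks: 241 ÷ 7 = 34 remainder 3

34 weeks 3 days


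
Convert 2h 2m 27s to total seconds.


7347 seconds

Hours: 2 × 3600 = 7200
Minutes: 2 × 60 = 120
Seconds: 27
Total = 7200 + 120 + 27 = 7347


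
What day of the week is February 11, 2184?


Zeller's congruence:
q=11, m=14, k=83, j=21
h = (11 + ⌊13×15/5⌋ + 83 + ⌊83/4⌋ + ⌊21/4⌋ - 2×21) mod 7
= (11 + 39 + 83 + 20 + 5 - 42) mod 7
= 116 mod 7 = 4
h=4 → Wednesday

Wednesday


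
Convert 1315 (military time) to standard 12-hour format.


1:15 PM

Hour: 13
13 - 12 = 1 → PM


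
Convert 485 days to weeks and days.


Weeks: 485 ÷ 7 = 69 remainder 2

69 weeks 2 days


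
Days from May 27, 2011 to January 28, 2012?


From May 27, 2011 to January 28, 2012
Rest of May 2011: 31 - 27 = 4
Full months: June 30, July 31, August 31, September 30, October 31, November 30, December 31
Days into January 2012: 28
Total = 4 + 30 + 31 + 31 + 30 + 31 + 30 + 31 + 28 = 246 days

246 days


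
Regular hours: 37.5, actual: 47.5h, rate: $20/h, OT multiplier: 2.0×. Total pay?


Regular: 37.5h × $20 = $750.00
Overtime: 47.5 - 37.5 = 10.0h
OT pay: 10.0h × $20 × 2.0 = $400.00
Total = $750.00 + $400.00 = $1150.00

$1150.00


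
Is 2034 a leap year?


No

Rules: divisible by 4 AND (not by 100 OR by 400)
2034 ÷ 4 = 508 remainder 2 → not divisible by 4
Not divisible by 4 → not a leap year


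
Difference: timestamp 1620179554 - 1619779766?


Difference = 1620179554 - 1619779766 = 399788 seconds
In hours: 399788 / 3600 ≈ 111.1
In days: 399788 / 86400 ≈ 4.63

399788 seconds (111.1 hours / 4.63 days)


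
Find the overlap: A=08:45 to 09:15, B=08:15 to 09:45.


30 minutes

Meeting A: 525-555 (in minutes from midnight)
Meeting B: 495-585
Overlap start = max(525, 495) = 525
Overlap end = min(555, 585) = 555
Overlap = max(0, 555 - 525) = 30 min


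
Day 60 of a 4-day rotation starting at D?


Shifts: A, B, C, D
Start: D (index 3)
Day 60: (3 + 60 - 1) mod 4
= 62 mod 4
= 2
Index 2 → shift C

Shift C


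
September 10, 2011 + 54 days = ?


November 3, 2011

Start: September 10, 2011
Add 54 days
September 10 → October 1: 30 - 10 + 1 = 21 days (54 - 21 = 33 left)
October 1 → November 1: 31 - 1 + 1 = 31 days (33 - 31 = 2 left)
November 1 + 2 = November 3, 2011


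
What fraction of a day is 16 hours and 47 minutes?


0.6993 (69.93%)

Total minutes: 16×60 + 47 = 1007
Day = 24×60 = 1440 minutes
Fraction = 1007/1440 ≈ 0.6993
As a percentage: 1007/1440 × 100 ≈ 69.93%


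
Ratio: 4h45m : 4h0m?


Duration 1: 285 minutes
Duration 2: 240 minutes
Ratio = 285:240
GCD = 15
Simplified = 19:16
As a decimal: 19/16 ≈ 1.19

19:16 (1.19)


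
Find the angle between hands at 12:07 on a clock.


38.5°

Hour hand (12 ≡ 0 on the dial): 0×30 + 7×0.5 = 3.5°
Minute hand = 7×6 = 42°
Difference = |3.5 - 42| = 38.5°


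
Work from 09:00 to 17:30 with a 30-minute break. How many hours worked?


8h 0m (480 minutes)

Total time = (17×60+30) - (9×60+0)
= 1050 - 540 = 510 min
Minus break: 510 - 30 = 480 min
= 8h 0m


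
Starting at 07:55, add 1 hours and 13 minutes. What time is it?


Start: 475 minutes from midnight
Add: 73 minutes
Total: 548 minutes
Hours: 548 ÷ 60 = 9 remainder 8

09:08


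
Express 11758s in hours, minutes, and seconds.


3h 15m 58s

Hours: 11758 ÷ 3600 = 3 remainder 958
Minutes: 958 ÷ 60 = 15 remainder 58
Seconds: 58


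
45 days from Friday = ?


Monday

Start: Friday (index 4)
(4 + 45) mod 7
= 49 mod 7
= 0
Index 0 → Monday


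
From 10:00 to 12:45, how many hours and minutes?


2h 45m

End time in minutes: 12×60 + 45 = 765
Start time in minutes: 10×60 + 0 = 600
Difference = 765 - 600 = 165 minutes
= 2 hours 45 minutes


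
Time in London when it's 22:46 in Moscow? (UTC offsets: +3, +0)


Time difference = UTC+0 - UTC+3 = -3 hours
New hour = (22 -3) mod 24
= 19 mod 24 = 19
Minutes unchanged → 19:46

19:46


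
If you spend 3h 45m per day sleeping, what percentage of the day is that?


15.6%

Time: 225 minutes
Day: 1440 minutes
Percentage = (225/1440) × 100 ≈ 15.6%


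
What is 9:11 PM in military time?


21:11

Input: 9:11 PM
PM: 9 + 12 = 21


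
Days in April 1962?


Month: April (month 4)
April has 30 days

30 days


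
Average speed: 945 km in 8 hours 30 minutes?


Distance: 945 km
Time: 8h 30m = 510 min = 510/60 = 17/2 hours
Speed = 945 ÷ (17/2) = 945 × 2 / 17 = 1890/17 ≈ 111.2 km/h

111.2 km/h


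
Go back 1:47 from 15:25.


Start: 925 minutes from midnight
Subtract: 107 minutes
Remaining: 925 - 107 = 818
Hours: 13, Minutes: 38

13:38


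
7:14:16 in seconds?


26056 seconds

Hours: 7 × 3600 = 25200
Minutes: 14 × 60 = 840
Seconds: 16
Total = 25200 + 840 + 16 = 26056


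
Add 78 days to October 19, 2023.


Start: October 19, 2023
Add 78 days
October 19 → November 1: 31 - 19 + 1 = 13 days (78 - 13 = 65 left)
November 1 → December 1: 30 - 1 + 1 = 30 days (65 - 30 = 35 left)
December 1 → January 1: 31 - 1 + 1 = 31 days (35 - 31 = 4 left)
January 1 + 4 = January 5, 2024

January 5, 2024


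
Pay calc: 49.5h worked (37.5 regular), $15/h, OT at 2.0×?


Regular: 37.5h × $15 = $562.50
Overtime: 49.5 - 37.5 = 12.0h
OT pay: 12.0h × $15 × 2.0 = $360.00
Total = $562.50 + $360.00 = $922.50

$922.50


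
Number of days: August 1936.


31 days

Month: August (month 8)
August has 31 days


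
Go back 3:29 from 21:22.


17:53

Start: 1282 minutes from midnight
Subtract: 209 minutes
Remaining: 1282 - 209 = 1073
Hours: 17, Minutes: 53


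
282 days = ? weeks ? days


40 weeks 2 days

Weeks: 282 ÷ 7 = 40 remainder 2


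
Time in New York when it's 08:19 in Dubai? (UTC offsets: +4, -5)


Time difference = UTC-5 - UTC+4 = -9 hours
New hour = (8 -9) mod 24
= -1 mod 24 = 23
Minutes unchanged → 23:19; -1 < 0 → previous day

23:19 (previous day)


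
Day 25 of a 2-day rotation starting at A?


Shifts: A, B
Start: A (index 0)
Day 25: (0 + 25 - 1) mod 2
= 24 mod 2
= 0
Index 0 → shift A

Shift A


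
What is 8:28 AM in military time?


08:28

Input: 8:28 AM
AM hour stays: 8


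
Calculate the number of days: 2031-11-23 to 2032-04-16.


145 days

From November 23, 2031 to April 16, 2032
Rest of November 2031: 30 - 23 = 7
Full months: December 31, January 31, February 2032 29, March 31
Days into April 2032: 16
Total = 7 + 31 + 31 + 29 + 31 + 16 = 145 days


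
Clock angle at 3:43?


Hour hand = 3×30 + 43×0.5 = 111.5°
Minute hand = 43×6 = 258°
Difference = |111.5 - 258| = 146.5°

146.5°


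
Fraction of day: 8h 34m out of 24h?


0.3569 (35.69%)

Total minutes: 8×60 + 34 = 514
Day = 24×60 = 1440 minutes
Fraction = 514/1440 ≈ 0.3569
As a percentage: 514/1440 × 100 ≈ 35.69%


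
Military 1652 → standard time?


Hour: 16
16 - 12 = 4 → PM

4:52 PM


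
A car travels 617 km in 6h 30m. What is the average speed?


94.9 km/h

Distance: 617 km
Time: 6h 30m = 390 min = 390/60 = 13/2 hours
Speed = 617 ÷ (13/2) = 617 × 2 / 13 = 1234/13 ≈ 94.9 km/h


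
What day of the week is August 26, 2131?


Sunday

Zeller's congruence:
q=26, m=8, k=31, j=21
h = (26 + ⌊13×9/5⌋ + 31 + ⌊31/4⌋ + ⌊21/4⌋ - 2×21) mod 7
= (26 + 23 + 31 + 7 + 5 - 42) mod 7
= 50 mod 7 = 1
h=1 → Sunday


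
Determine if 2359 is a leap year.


Rules: divisible by 4 AND (not by 100 OR by 400)
2359 ÷ 4 = 589 remainder 3 → not divisible by 4
Not divisible by 4 → not a leap year

No


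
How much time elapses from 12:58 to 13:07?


0h 9m

End time in minutes: 13×60 + 7 = 787
Start time in minutes: 12×60 + 58 = 778
Difference = 787 - 778 = 9 minutes
= 0 hours 9 minutes


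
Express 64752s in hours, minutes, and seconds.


Hours: 64752 ÷ 3600 = 17 remainder 3552
Minutes: 3552 ÷ 60 = 59 remainder 12
Seconds: 12

17h 59m 12s


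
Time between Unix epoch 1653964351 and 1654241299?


276948 seconds (76.9 hours / 3.21 days)

Difference = 1654241299 - 1653964351 = 276948 seconds
In hours: 276948 / 3600 ≈ 76.9
In days: 276948 / 86400 ≈ 3.21


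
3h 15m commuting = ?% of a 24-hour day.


Time: 195 minutes
Day: 1440 minutes
Percentage = (195/1440) × 100 ≈ 13.5%

13.5%


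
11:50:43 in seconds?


Hours: 11 × 3600 = 39600
Minutes: 50 × 60 = 3000
Seconds: 43
Total = 39600 + 3000 + 43 = 42643

42643 seconds


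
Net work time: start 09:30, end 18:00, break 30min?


8h 0m (480 minutes)

Total time = (18×60+0) - (9×60+30)
= 1080 - 570 = 510 min
Minus break: 510 - 30 = 480 min
= 8h 0m


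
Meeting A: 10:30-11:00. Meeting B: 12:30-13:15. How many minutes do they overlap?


Meeting A: 630-660 (in minutes from midnight)
Meeting B: 750-795
Overlap start = max(630, 750) = 750
Overlap end = min(660, 795) = 660
Overlap = max(0, 660 - 750) = 0 min

0 minutes


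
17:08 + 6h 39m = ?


Start: 1028 minutes from midnight
Add: 399 minutes
Total: 1427 minutes
Hours: 1427 ÷ 60 = 23 remainder 47

23:47


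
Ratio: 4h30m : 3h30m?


Duration 1: 270 minutes
Duration 2: 210 minutes
Ratio = 270:210
GCD = 30
Simplified = 9:7
As a decimal: 9/7 ≈ 1.29

9:7 (1.29)


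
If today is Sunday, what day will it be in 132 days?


Start: Sunday (index 6)
(6 + 132) mod 7
= 138 mod 7
= 5
Index 5 → Saturday

Saturday


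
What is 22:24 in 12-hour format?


Hour: 22
22 - 12 = 10 → PM

10:24 PM


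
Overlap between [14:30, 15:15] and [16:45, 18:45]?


0 minutes

Meeting A: 870-915 (in minutes from midnight)
Meeting B: 1005-1125
Overlap start = max(870, 1005) = 1005
Overlap end = min(915, 1125) = 915
Overlap = max(0, 915 - 1005) = 0 min


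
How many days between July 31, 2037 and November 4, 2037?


96 days

From July 31, 2037 to November 4, 2037
Rest of July 2037: 31 - 31 = 0
Full months: August 31, September 30, October 31
Days into November 2037: 4
Total = 0 + 31 + 30 + 31 + 4 = 96 days


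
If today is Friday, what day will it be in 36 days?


Start: Friday (index 4)
(4 + 36) mod 7
= 40 mod 7
= 5
Index 5 → Saturday

Saturday


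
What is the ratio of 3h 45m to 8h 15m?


5:11 (0.45)

Duration 1: 225 minutes
Duration 2: 495 minutes
Ratio = 225:495
GCD = 45
Simplified = 5:11
As a decimal: 5/11 ≈ 0.45


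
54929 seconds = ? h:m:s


Hours: 54929 ÷ 3600 = 15 remainder 929
Minutes: 929 ÷ 60 = 15 remainder 29
Seconds: 29

15h 15m 29s


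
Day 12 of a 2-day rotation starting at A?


Shift B

Shifts: A, B
Start: A (index 0)
Day 12: (0 + 12 - 1) mod 2
= 11 mod 2
= 1
Index 1 → shift B


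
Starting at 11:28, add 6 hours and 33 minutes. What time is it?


Start: 688 minutes from midnight
Add: 393 minutes
Total: 1081 minutes
Hours: 1081 ÷ 60 = 18 remainder 1

18:01


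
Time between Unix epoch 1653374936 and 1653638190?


263254 seconds (73.1 hours / 3.05 days)

Difference = 1653638190 - 1653374936 = 263254 seconds
In hours: 263254 / 3600 ≈ 73.1
In days: 263254 / 86400 ≈ 3.05
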